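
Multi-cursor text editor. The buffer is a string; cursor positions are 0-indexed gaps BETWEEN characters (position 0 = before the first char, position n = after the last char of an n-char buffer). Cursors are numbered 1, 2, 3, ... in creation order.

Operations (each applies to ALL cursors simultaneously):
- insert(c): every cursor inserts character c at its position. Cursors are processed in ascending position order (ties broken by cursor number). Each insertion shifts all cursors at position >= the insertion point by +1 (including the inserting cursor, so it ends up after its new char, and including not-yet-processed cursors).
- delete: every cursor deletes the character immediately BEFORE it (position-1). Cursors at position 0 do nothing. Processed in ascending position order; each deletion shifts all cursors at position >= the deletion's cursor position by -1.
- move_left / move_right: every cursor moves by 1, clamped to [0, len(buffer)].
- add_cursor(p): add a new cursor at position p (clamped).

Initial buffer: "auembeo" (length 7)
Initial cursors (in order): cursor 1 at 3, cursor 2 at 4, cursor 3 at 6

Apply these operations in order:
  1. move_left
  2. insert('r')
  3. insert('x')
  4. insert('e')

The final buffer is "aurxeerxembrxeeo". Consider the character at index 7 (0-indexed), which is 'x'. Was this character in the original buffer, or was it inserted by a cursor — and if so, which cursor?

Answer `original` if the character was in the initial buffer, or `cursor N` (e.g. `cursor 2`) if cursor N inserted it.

After op 1 (move_left): buffer="auembeo" (len 7), cursors c1@2 c2@3 c3@5, authorship .......
After op 2 (insert('r')): buffer="aurermbreo" (len 10), cursors c1@3 c2@5 c3@8, authorship ..1.2..3..
After op 3 (insert('x')): buffer="aurxerxmbrxeo" (len 13), cursors c1@4 c2@7 c3@11, authorship ..11.22..33..
After op 4 (insert('e')): buffer="aurxeerxembrxeeo" (len 16), cursors c1@5 c2@9 c3@14, authorship ..111.222..333..
Authorship (.=original, N=cursor N): . . 1 1 1 . 2 2 2 . . 3 3 3 . .
Index 7: author = 2

Answer: cursor 2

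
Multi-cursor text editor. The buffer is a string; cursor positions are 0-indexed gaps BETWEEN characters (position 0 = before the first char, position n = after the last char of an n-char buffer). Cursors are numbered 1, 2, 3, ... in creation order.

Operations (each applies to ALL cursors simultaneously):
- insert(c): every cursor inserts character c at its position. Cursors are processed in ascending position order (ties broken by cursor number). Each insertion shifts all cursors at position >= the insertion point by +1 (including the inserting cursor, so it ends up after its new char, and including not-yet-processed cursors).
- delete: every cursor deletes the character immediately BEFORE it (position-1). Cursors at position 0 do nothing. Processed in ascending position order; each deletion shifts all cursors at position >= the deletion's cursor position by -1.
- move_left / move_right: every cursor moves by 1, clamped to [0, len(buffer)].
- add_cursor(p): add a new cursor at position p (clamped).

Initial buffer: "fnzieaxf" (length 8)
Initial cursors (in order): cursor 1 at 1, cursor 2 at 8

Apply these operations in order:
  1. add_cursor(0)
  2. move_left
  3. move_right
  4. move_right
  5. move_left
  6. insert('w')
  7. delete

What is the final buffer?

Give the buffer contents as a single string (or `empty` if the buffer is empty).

After op 1 (add_cursor(0)): buffer="fnzieaxf" (len 8), cursors c3@0 c1@1 c2@8, authorship ........
After op 2 (move_left): buffer="fnzieaxf" (len 8), cursors c1@0 c3@0 c2@7, authorship ........
After op 3 (move_right): buffer="fnzieaxf" (len 8), cursors c1@1 c3@1 c2@8, authorship ........
After op 4 (move_right): buffer="fnzieaxf" (len 8), cursors c1@2 c3@2 c2@8, authorship ........
After op 5 (move_left): buffer="fnzieaxf" (len 8), cursors c1@1 c3@1 c2@7, authorship ........
After op 6 (insert('w')): buffer="fwwnzieaxwf" (len 11), cursors c1@3 c3@3 c2@10, authorship .13......2.
After op 7 (delete): buffer="fnzieaxf" (len 8), cursors c1@1 c3@1 c2@7, authorship ........

Answer: fnzieaxf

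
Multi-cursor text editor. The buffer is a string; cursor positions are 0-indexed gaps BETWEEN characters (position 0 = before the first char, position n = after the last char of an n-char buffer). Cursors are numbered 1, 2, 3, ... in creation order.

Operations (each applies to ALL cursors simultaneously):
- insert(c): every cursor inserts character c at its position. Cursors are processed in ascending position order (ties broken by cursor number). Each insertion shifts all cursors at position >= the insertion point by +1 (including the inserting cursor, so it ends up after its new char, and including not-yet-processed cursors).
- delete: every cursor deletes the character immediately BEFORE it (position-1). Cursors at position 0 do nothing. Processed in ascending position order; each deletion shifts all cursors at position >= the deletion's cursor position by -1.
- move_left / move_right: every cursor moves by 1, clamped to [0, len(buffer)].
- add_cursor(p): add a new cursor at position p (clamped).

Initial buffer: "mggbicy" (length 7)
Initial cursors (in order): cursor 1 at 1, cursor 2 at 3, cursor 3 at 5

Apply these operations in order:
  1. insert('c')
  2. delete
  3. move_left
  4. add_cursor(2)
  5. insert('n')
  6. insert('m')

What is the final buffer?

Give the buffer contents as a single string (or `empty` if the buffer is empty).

Answer: nmmgnnmmgbnmicy

Derivation:
After op 1 (insert('c')): buffer="mcggcbiccy" (len 10), cursors c1@2 c2@5 c3@8, authorship .1..2..3..
After op 2 (delete): buffer="mggbicy" (len 7), cursors c1@1 c2@3 c3@5, authorship .......
After op 3 (move_left): buffer="mggbicy" (len 7), cursors c1@0 c2@2 c3@4, authorship .......
After op 4 (add_cursor(2)): buffer="mggbicy" (len 7), cursors c1@0 c2@2 c4@2 c3@4, authorship .......
After op 5 (insert('n')): buffer="nmgnngbnicy" (len 11), cursors c1@1 c2@5 c4@5 c3@8, authorship 1..24..3...
After op 6 (insert('m')): buffer="nmmgnnmmgbnmicy" (len 15), cursors c1@2 c2@8 c4@8 c3@12, authorship 11..2424..33...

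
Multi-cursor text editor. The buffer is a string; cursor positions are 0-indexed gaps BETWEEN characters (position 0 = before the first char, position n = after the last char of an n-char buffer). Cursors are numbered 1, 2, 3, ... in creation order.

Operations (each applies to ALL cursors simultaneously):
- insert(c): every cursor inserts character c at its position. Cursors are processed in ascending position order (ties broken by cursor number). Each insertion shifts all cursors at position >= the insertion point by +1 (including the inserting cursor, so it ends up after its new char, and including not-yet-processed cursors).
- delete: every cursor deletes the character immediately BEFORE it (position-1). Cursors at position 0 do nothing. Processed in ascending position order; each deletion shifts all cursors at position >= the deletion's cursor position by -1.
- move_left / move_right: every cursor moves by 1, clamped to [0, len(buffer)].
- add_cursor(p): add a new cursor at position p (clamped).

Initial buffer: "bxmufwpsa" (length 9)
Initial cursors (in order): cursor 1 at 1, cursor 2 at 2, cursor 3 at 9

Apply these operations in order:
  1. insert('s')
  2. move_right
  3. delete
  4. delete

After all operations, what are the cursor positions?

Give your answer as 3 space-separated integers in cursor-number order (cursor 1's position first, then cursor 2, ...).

After op 1 (insert('s')): buffer="bsxsmufwpsas" (len 12), cursors c1@2 c2@4 c3@12, authorship .1.2.......3
After op 2 (move_right): buffer="bsxsmufwpsas" (len 12), cursors c1@3 c2@5 c3@12, authorship .1.2.......3
After op 3 (delete): buffer="bssufwpsa" (len 9), cursors c1@2 c2@3 c3@9, authorship .12......
After op 4 (delete): buffer="bufwps" (len 6), cursors c1@1 c2@1 c3@6, authorship ......

Answer: 1 1 6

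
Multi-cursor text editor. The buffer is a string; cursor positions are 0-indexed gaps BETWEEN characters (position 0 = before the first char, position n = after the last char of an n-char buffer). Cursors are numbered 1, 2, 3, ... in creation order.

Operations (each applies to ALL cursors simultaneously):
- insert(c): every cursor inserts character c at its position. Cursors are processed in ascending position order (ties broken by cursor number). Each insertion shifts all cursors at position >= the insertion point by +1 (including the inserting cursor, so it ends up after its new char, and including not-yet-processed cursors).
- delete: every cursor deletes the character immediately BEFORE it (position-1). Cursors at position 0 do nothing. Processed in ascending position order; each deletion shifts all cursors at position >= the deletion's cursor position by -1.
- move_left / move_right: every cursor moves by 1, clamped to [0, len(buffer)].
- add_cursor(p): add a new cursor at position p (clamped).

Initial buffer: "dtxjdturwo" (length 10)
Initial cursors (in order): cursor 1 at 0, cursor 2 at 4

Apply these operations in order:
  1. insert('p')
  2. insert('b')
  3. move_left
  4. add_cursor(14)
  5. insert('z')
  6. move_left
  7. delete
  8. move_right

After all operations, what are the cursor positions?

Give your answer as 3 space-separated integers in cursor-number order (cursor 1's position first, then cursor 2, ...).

Answer: 1 7 14

Derivation:
After op 1 (insert('p')): buffer="pdtxjpdturwo" (len 12), cursors c1@1 c2@6, authorship 1....2......
After op 2 (insert('b')): buffer="pbdtxjpbdturwo" (len 14), cursors c1@2 c2@8, authorship 11....22......
After op 3 (move_left): buffer="pbdtxjpbdturwo" (len 14), cursors c1@1 c2@7, authorship 11....22......
After op 4 (add_cursor(14)): buffer="pbdtxjpbdturwo" (len 14), cursors c1@1 c2@7 c3@14, authorship 11....22......
After op 5 (insert('z')): buffer="pzbdtxjpzbdturwoz" (len 17), cursors c1@2 c2@9 c3@17, authorship 111....222......3
After op 6 (move_left): buffer="pzbdtxjpzbdturwoz" (len 17), cursors c1@1 c2@8 c3@16, authorship 111....222......3
After op 7 (delete): buffer="zbdtxjzbdturwz" (len 14), cursors c1@0 c2@6 c3@13, authorship 11....22.....3
After op 8 (move_right): buffer="zbdtxjzbdturwz" (len 14), cursors c1@1 c2@7 c3@14, authorship 11....22.....3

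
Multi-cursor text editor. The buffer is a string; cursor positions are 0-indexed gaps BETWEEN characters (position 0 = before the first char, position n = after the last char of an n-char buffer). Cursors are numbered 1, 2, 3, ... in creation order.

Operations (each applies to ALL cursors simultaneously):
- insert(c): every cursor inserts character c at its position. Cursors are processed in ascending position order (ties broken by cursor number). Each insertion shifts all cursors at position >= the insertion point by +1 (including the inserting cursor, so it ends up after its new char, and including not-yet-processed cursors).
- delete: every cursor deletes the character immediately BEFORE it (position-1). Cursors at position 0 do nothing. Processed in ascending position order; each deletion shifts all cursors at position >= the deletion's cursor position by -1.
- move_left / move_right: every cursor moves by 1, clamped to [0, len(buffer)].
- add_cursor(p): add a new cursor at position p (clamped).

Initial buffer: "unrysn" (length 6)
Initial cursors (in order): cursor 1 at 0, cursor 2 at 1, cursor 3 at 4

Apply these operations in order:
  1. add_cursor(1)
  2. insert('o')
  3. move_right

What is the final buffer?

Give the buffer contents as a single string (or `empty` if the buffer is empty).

Answer: ouoonryosn

Derivation:
After op 1 (add_cursor(1)): buffer="unrysn" (len 6), cursors c1@0 c2@1 c4@1 c3@4, authorship ......
After op 2 (insert('o')): buffer="ouoonryosn" (len 10), cursors c1@1 c2@4 c4@4 c3@8, authorship 1.24...3..
After op 3 (move_right): buffer="ouoonryosn" (len 10), cursors c1@2 c2@5 c4@5 c3@9, authorship 1.24...3..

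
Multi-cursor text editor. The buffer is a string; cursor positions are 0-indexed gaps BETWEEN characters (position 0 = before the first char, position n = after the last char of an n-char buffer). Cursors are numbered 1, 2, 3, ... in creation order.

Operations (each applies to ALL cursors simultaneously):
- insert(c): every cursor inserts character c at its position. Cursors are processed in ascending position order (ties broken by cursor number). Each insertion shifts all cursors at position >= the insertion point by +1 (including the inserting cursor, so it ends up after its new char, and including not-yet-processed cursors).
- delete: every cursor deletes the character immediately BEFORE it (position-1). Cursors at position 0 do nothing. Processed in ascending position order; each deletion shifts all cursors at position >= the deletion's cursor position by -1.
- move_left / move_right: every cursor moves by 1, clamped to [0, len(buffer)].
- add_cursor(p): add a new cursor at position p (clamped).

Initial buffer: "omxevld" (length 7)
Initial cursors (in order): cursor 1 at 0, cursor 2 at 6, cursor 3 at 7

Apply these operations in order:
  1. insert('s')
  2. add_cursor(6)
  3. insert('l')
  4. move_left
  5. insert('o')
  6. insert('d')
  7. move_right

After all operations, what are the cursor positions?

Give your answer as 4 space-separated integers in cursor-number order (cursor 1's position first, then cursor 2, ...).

Answer: 4 17 22 12

Derivation:
After op 1 (insert('s')): buffer="somxevlsds" (len 10), cursors c1@1 c2@8 c3@10, authorship 1......2.3
After op 2 (add_cursor(6)): buffer="somxevlsds" (len 10), cursors c1@1 c4@6 c2@8 c3@10, authorship 1......2.3
After op 3 (insert('l')): buffer="slomxevllsldsl" (len 14), cursors c1@2 c4@8 c2@11 c3@14, authorship 11.....4.22.33
After op 4 (move_left): buffer="slomxevllsldsl" (len 14), cursors c1@1 c4@7 c2@10 c3@13, authorship 11.....4.22.33
After op 5 (insert('o')): buffer="solomxevollsoldsol" (len 18), cursors c1@2 c4@9 c2@13 c3@17, authorship 111.....44.222.333
After op 6 (insert('d')): buffer="sodlomxevodllsodldsodl" (len 22), cursors c1@3 c4@11 c2@16 c3@21, authorship 1111.....444.2222.3333
After op 7 (move_right): buffer="sodlomxevodllsodldsodl" (len 22), cursors c1@4 c4@12 c2@17 c3@22, authorship 1111.....444.2222.3333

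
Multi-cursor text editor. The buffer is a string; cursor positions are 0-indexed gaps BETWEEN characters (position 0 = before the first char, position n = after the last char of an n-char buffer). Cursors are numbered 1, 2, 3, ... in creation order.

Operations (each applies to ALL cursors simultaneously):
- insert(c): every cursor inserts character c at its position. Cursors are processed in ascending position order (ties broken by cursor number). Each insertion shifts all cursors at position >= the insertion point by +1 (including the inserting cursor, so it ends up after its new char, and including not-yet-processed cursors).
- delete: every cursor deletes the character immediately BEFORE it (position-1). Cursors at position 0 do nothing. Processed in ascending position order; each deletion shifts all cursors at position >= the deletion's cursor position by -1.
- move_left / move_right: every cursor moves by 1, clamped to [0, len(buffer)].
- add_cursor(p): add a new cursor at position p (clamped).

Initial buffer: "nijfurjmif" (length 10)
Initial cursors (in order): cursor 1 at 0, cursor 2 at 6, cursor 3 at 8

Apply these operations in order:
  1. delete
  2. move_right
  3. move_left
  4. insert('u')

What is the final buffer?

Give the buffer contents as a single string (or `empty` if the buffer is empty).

After op 1 (delete): buffer="nijfujif" (len 8), cursors c1@0 c2@5 c3@6, authorship ........
After op 2 (move_right): buffer="nijfujif" (len 8), cursors c1@1 c2@6 c3@7, authorship ........
After op 3 (move_left): buffer="nijfujif" (len 8), cursors c1@0 c2@5 c3@6, authorship ........
After op 4 (insert('u')): buffer="unijfuujuif" (len 11), cursors c1@1 c2@7 c3@9, authorship 1.....2.3..

Answer: unijfuujuif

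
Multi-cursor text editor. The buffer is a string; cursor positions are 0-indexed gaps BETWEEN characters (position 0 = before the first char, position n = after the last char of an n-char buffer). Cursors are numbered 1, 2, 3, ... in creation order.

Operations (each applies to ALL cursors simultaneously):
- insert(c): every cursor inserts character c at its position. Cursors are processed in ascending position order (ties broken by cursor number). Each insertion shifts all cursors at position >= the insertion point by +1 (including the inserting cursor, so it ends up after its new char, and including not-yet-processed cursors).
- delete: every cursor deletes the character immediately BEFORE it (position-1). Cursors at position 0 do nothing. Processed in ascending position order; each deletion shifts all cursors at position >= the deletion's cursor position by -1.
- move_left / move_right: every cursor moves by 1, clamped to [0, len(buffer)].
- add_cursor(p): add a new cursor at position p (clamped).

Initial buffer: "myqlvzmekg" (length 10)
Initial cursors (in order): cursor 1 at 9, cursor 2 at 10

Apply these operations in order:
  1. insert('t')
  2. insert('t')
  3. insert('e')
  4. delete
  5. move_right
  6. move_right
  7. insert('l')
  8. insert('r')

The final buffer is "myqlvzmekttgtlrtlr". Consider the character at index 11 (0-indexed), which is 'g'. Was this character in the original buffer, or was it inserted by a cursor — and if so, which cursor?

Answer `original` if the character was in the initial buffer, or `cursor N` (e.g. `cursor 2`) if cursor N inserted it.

Answer: original

Derivation:
After op 1 (insert('t')): buffer="myqlvzmektgt" (len 12), cursors c1@10 c2@12, authorship .........1.2
After op 2 (insert('t')): buffer="myqlvzmekttgtt" (len 14), cursors c1@11 c2@14, authorship .........11.22
After op 3 (insert('e')): buffer="myqlvzmekttegtte" (len 16), cursors c1@12 c2@16, authorship .........111.222
After op 4 (delete): buffer="myqlvzmekttgtt" (len 14), cursors c1@11 c2@14, authorship .........11.22
After op 5 (move_right): buffer="myqlvzmekttgtt" (len 14), cursors c1@12 c2@14, authorship .........11.22
After op 6 (move_right): buffer="myqlvzmekttgtt" (len 14), cursors c1@13 c2@14, authorship .........11.22
After op 7 (insert('l')): buffer="myqlvzmekttgtltl" (len 16), cursors c1@14 c2@16, authorship .........11.2122
After op 8 (insert('r')): buffer="myqlvzmekttgtlrtlr" (len 18), cursors c1@15 c2@18, authorship .........11.211222
Authorship (.=original, N=cursor N): . . . . . . . . . 1 1 . 2 1 1 2 2 2
Index 11: author = original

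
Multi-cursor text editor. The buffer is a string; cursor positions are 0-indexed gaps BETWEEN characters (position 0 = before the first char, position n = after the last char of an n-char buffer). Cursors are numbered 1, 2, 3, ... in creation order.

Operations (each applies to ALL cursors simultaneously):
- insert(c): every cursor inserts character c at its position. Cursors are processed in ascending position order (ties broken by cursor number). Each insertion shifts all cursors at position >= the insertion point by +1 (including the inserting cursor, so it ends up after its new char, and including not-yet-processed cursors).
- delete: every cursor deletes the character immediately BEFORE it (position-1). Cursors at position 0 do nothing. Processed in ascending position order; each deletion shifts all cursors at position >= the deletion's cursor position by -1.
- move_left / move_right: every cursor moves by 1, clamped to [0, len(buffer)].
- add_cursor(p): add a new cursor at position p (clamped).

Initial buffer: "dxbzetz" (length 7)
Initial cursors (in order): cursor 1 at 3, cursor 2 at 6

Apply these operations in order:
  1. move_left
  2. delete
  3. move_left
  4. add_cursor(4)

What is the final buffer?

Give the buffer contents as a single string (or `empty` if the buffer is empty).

After op 1 (move_left): buffer="dxbzetz" (len 7), cursors c1@2 c2@5, authorship .......
After op 2 (delete): buffer="dbztz" (len 5), cursors c1@1 c2@3, authorship .....
After op 3 (move_left): buffer="dbztz" (len 5), cursors c1@0 c2@2, authorship .....
After op 4 (add_cursor(4)): buffer="dbztz" (len 5), cursors c1@0 c2@2 c3@4, authorship .....

Answer: dbztz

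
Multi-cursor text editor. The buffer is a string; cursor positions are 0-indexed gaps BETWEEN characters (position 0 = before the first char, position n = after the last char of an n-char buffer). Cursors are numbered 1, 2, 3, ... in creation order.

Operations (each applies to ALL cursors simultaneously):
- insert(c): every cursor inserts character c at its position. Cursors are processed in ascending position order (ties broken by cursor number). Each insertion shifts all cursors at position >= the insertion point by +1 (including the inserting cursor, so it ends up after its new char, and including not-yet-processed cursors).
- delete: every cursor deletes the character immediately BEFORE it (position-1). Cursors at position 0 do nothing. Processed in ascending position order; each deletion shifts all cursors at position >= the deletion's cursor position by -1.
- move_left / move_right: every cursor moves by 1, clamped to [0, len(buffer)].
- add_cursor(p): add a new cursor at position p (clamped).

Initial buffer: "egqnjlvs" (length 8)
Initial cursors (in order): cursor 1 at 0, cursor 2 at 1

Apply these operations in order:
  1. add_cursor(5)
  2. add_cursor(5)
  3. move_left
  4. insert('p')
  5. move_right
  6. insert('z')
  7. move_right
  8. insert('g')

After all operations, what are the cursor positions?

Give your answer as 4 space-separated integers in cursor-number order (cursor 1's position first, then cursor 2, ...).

After op 1 (add_cursor(5)): buffer="egqnjlvs" (len 8), cursors c1@0 c2@1 c3@5, authorship ........
After op 2 (add_cursor(5)): buffer="egqnjlvs" (len 8), cursors c1@0 c2@1 c3@5 c4@5, authorship ........
After op 3 (move_left): buffer="egqnjlvs" (len 8), cursors c1@0 c2@0 c3@4 c4@4, authorship ........
After op 4 (insert('p')): buffer="ppegqnppjlvs" (len 12), cursors c1@2 c2@2 c3@8 c4@8, authorship 12....34....
After op 5 (move_right): buffer="ppegqnppjlvs" (len 12), cursors c1@3 c2@3 c3@9 c4@9, authorship 12....34....
After op 6 (insert('z')): buffer="ppezzgqnppjzzlvs" (len 16), cursors c1@5 c2@5 c3@13 c4@13, authorship 12.12...34.34...
After op 7 (move_right): buffer="ppezzgqnppjzzlvs" (len 16), cursors c1@6 c2@6 c3@14 c4@14, authorship 12.12...34.34...
After op 8 (insert('g')): buffer="ppezzgggqnppjzzlggvs" (len 20), cursors c1@8 c2@8 c3@18 c4@18, authorship 12.12.12..34.34.34..

Answer: 8 8 18 18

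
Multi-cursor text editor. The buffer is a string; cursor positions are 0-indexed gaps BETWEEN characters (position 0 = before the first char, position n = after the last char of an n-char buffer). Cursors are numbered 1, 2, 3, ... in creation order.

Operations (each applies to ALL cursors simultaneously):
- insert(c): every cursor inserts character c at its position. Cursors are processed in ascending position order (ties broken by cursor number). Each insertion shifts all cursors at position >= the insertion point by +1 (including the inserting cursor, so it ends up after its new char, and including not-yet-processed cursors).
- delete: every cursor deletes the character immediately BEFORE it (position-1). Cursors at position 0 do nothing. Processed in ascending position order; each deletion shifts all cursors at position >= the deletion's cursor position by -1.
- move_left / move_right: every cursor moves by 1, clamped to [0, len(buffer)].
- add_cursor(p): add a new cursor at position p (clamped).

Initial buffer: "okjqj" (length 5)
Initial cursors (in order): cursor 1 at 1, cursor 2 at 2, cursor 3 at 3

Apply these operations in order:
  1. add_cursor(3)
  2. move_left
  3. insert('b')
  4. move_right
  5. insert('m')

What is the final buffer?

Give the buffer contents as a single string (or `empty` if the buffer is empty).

Answer: bombkmbbjmmqj

Derivation:
After op 1 (add_cursor(3)): buffer="okjqj" (len 5), cursors c1@1 c2@2 c3@3 c4@3, authorship .....
After op 2 (move_left): buffer="okjqj" (len 5), cursors c1@0 c2@1 c3@2 c4@2, authorship .....
After op 3 (insert('b')): buffer="bobkbbjqj" (len 9), cursors c1@1 c2@3 c3@6 c4@6, authorship 1.2.34...
After op 4 (move_right): buffer="bobkbbjqj" (len 9), cursors c1@2 c2@4 c3@7 c4@7, authorship 1.2.34...
After op 5 (insert('m')): buffer="bombkmbbjmmqj" (len 13), cursors c1@3 c2@6 c3@11 c4@11, authorship 1.12.234.34..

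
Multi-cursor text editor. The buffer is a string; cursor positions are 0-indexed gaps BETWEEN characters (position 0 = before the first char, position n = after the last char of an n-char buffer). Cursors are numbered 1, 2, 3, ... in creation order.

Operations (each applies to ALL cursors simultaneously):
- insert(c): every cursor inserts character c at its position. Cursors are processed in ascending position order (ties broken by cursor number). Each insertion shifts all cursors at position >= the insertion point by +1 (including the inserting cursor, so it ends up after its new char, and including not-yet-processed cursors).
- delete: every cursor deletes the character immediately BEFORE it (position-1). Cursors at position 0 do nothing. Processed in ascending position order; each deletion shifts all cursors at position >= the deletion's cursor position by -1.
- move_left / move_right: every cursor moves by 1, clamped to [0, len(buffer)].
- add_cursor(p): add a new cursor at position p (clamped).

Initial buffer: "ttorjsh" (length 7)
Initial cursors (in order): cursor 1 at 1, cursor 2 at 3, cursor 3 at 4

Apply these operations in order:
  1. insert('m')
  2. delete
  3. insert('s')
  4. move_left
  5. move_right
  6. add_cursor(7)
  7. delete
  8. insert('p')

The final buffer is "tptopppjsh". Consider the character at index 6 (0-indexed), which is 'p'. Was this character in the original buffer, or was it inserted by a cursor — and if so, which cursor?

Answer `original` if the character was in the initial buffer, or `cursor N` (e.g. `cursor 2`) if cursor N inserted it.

Answer: cursor 4

Derivation:
After op 1 (insert('m')): buffer="tmtomrmjsh" (len 10), cursors c1@2 c2@5 c3@7, authorship .1..2.3...
After op 2 (delete): buffer="ttorjsh" (len 7), cursors c1@1 c2@3 c3@4, authorship .......
After op 3 (insert('s')): buffer="tstosrsjsh" (len 10), cursors c1@2 c2@5 c3@7, authorship .1..2.3...
After op 4 (move_left): buffer="tstosrsjsh" (len 10), cursors c1@1 c2@4 c3@6, authorship .1..2.3...
After op 5 (move_right): buffer="tstosrsjsh" (len 10), cursors c1@2 c2@5 c3@7, authorship .1..2.3...
After op 6 (add_cursor(7)): buffer="tstosrsjsh" (len 10), cursors c1@2 c2@5 c3@7 c4@7, authorship .1..2.3...
After op 7 (delete): buffer="ttojsh" (len 6), cursors c1@1 c2@3 c3@3 c4@3, authorship ......
After op 8 (insert('p')): buffer="tptopppjsh" (len 10), cursors c1@2 c2@7 c3@7 c4@7, authorship .1..234...
Authorship (.=original, N=cursor N): . 1 . . 2 3 4 . . .
Index 6: author = 4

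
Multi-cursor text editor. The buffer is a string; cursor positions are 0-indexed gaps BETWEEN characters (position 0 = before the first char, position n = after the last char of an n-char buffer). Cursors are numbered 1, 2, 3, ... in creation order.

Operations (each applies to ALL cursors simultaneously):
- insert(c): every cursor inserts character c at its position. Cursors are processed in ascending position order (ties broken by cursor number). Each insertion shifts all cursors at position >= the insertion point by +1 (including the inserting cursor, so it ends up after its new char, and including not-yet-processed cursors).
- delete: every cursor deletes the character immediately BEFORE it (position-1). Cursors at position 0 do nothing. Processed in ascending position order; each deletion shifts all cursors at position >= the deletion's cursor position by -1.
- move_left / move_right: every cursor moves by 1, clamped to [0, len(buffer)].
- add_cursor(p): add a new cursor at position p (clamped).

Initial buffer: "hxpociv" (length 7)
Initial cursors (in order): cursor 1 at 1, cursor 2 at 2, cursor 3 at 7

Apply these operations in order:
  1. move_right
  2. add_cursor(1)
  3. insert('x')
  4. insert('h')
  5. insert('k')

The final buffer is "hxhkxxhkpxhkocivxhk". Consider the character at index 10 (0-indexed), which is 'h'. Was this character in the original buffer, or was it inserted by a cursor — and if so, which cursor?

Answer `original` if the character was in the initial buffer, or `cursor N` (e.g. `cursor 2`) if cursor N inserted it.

After op 1 (move_right): buffer="hxpociv" (len 7), cursors c1@2 c2@3 c3@7, authorship .......
After op 2 (add_cursor(1)): buffer="hxpociv" (len 7), cursors c4@1 c1@2 c2@3 c3@7, authorship .......
After op 3 (insert('x')): buffer="hxxxpxocivx" (len 11), cursors c4@2 c1@4 c2@6 c3@11, authorship .4.1.2....3
After op 4 (insert('h')): buffer="hxhxxhpxhocivxh" (len 15), cursors c4@3 c1@6 c2@9 c3@15, authorship .44.11.22....33
After op 5 (insert('k')): buffer="hxhkxxhkpxhkocivxhk" (len 19), cursors c4@4 c1@8 c2@12 c3@19, authorship .444.111.222....333
Authorship (.=original, N=cursor N): . 4 4 4 . 1 1 1 . 2 2 2 . . . . 3 3 3
Index 10: author = 2

Answer: cursor 2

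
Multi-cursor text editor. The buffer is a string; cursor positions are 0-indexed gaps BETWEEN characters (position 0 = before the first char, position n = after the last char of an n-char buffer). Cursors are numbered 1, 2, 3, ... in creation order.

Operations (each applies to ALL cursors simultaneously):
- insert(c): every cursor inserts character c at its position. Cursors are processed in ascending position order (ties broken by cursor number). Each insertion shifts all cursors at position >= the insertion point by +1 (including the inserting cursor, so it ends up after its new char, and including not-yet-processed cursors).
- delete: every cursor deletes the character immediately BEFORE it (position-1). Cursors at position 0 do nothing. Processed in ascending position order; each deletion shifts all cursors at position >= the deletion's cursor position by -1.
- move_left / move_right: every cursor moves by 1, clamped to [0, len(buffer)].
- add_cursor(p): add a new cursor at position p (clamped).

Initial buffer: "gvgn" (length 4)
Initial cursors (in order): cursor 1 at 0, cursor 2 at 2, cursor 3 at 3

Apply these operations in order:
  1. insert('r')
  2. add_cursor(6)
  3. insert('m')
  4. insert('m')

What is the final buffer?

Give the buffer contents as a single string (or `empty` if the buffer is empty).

Answer: rmmgvrmmgrmmmmn

Derivation:
After op 1 (insert('r')): buffer="rgvrgrn" (len 7), cursors c1@1 c2@4 c3@6, authorship 1..2.3.
After op 2 (add_cursor(6)): buffer="rgvrgrn" (len 7), cursors c1@1 c2@4 c3@6 c4@6, authorship 1..2.3.
After op 3 (insert('m')): buffer="rmgvrmgrmmn" (len 11), cursors c1@2 c2@6 c3@10 c4@10, authorship 11..22.334.
After op 4 (insert('m')): buffer="rmmgvrmmgrmmmmn" (len 15), cursors c1@3 c2@8 c3@14 c4@14, authorship 111..222.33434.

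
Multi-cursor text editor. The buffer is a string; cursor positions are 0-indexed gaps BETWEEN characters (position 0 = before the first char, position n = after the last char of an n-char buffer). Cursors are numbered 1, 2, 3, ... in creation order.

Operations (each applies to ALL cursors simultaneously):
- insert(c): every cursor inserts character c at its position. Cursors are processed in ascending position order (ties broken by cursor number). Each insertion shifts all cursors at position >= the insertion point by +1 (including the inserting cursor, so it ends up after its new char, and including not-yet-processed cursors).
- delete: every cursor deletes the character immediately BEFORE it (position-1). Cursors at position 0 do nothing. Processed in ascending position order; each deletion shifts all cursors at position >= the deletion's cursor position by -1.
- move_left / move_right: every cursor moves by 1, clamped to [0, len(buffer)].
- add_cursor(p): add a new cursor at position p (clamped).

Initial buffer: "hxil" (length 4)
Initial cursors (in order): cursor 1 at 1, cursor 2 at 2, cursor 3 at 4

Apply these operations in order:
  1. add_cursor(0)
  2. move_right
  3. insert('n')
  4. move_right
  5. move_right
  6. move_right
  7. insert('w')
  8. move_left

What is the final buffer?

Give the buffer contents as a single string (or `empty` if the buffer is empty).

Answer: hnxniwnlwnww

Derivation:
After op 1 (add_cursor(0)): buffer="hxil" (len 4), cursors c4@0 c1@1 c2@2 c3@4, authorship ....
After op 2 (move_right): buffer="hxil" (len 4), cursors c4@1 c1@2 c2@3 c3@4, authorship ....
After op 3 (insert('n')): buffer="hnxninln" (len 8), cursors c4@2 c1@4 c2@6 c3@8, authorship .4.1.2.3
After op 4 (move_right): buffer="hnxninln" (len 8), cursors c4@3 c1@5 c2@7 c3@8, authorship .4.1.2.3
After op 5 (move_right): buffer="hnxninln" (len 8), cursors c4@4 c1@6 c2@8 c3@8, authorship .4.1.2.3
After op 6 (move_right): buffer="hnxninln" (len 8), cursors c4@5 c1@7 c2@8 c3@8, authorship .4.1.2.3
After op 7 (insert('w')): buffer="hnxniwnlwnww" (len 12), cursors c4@6 c1@9 c2@12 c3@12, authorship .4.1.42.1323
After op 8 (move_left): buffer="hnxniwnlwnww" (len 12), cursors c4@5 c1@8 c2@11 c3@11, authorship .4.1.42.1323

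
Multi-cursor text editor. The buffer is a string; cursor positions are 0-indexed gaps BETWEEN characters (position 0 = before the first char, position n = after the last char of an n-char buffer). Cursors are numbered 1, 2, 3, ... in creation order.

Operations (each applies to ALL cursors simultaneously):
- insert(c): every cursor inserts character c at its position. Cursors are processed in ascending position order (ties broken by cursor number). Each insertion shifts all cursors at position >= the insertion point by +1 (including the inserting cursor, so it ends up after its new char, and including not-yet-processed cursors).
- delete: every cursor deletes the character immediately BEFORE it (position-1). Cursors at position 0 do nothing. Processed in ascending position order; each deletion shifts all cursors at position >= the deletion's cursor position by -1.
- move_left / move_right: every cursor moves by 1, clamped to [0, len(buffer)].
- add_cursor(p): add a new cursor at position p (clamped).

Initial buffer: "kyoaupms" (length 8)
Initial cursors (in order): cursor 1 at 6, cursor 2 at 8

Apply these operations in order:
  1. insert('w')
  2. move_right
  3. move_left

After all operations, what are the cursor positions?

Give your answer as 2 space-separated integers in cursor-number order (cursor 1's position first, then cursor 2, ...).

After op 1 (insert('w')): buffer="kyoaupwmsw" (len 10), cursors c1@7 c2@10, authorship ......1..2
After op 2 (move_right): buffer="kyoaupwmsw" (len 10), cursors c1@8 c2@10, authorship ......1..2
After op 3 (move_left): buffer="kyoaupwmsw" (len 10), cursors c1@7 c2@9, authorship ......1..2

Answer: 7 9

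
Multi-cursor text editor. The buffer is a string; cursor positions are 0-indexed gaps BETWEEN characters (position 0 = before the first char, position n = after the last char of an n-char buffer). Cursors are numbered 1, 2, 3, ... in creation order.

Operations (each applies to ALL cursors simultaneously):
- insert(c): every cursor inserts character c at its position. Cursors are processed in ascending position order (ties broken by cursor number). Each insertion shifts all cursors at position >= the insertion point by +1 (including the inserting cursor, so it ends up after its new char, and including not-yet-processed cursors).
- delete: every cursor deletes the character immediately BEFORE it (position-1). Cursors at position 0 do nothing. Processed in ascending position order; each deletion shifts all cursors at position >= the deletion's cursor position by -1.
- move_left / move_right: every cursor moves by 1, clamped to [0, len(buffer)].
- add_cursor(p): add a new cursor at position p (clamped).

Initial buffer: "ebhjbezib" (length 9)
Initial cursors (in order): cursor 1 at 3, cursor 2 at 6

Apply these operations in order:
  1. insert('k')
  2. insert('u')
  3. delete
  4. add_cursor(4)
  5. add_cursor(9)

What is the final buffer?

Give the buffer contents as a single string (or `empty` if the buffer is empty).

After op 1 (insert('k')): buffer="ebhkjbekzib" (len 11), cursors c1@4 c2@8, authorship ...1...2...
After op 2 (insert('u')): buffer="ebhkujbekuzib" (len 13), cursors c1@5 c2@10, authorship ...11...22...
After op 3 (delete): buffer="ebhkjbekzib" (len 11), cursors c1@4 c2@8, authorship ...1...2...
After op 4 (add_cursor(4)): buffer="ebhkjbekzib" (len 11), cursors c1@4 c3@4 c2@8, authorship ...1...2...
After op 5 (add_cursor(9)): buffer="ebhkjbekzib" (len 11), cursors c1@4 c3@4 c2@8 c4@9, authorship ...1...2...

Answer: ebhkjbekzib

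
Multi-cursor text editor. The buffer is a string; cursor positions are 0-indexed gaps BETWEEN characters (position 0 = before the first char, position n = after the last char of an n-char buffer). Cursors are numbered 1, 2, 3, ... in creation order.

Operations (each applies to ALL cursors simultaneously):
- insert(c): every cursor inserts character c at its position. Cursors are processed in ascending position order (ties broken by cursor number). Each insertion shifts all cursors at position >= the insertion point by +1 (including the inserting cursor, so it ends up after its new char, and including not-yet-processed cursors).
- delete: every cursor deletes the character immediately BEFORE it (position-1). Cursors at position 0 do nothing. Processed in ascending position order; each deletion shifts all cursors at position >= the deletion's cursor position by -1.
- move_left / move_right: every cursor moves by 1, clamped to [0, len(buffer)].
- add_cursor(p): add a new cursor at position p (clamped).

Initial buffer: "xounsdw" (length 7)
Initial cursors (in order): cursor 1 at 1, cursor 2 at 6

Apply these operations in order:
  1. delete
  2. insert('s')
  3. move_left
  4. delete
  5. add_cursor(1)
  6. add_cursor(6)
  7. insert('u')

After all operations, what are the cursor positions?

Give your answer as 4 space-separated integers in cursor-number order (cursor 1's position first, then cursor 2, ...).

After op 1 (delete): buffer="ounsw" (len 5), cursors c1@0 c2@4, authorship .....
After op 2 (insert('s')): buffer="sounssw" (len 7), cursors c1@1 c2@6, authorship 1....2.
After op 3 (move_left): buffer="sounssw" (len 7), cursors c1@0 c2@5, authorship 1....2.
After op 4 (delete): buffer="sounsw" (len 6), cursors c1@0 c2@4, authorship 1...2.
After op 5 (add_cursor(1)): buffer="sounsw" (len 6), cursors c1@0 c3@1 c2@4, authorship 1...2.
After op 6 (add_cursor(6)): buffer="sounsw" (len 6), cursors c1@0 c3@1 c2@4 c4@6, authorship 1...2.
After op 7 (insert('u')): buffer="usuounuswu" (len 10), cursors c1@1 c3@3 c2@7 c4@10, authorship 113...22.4

Answer: 1 7 3 10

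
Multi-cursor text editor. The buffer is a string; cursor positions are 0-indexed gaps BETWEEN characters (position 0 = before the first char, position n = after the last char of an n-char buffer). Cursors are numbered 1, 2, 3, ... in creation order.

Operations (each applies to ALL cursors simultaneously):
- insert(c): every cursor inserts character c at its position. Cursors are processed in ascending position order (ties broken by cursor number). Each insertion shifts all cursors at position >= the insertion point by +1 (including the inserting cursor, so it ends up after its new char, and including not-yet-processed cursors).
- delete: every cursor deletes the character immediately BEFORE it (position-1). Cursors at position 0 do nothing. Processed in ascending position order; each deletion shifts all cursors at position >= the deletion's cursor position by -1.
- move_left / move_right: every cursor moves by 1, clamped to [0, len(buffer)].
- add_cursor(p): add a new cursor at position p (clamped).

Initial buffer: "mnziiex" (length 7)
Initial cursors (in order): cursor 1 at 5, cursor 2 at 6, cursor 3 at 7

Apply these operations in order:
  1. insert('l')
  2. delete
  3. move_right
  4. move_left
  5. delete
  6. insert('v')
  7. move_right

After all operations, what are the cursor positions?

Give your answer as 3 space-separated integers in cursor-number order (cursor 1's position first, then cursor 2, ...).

Answer: 7 7 7

Derivation:
After op 1 (insert('l')): buffer="mnziilelxl" (len 10), cursors c1@6 c2@8 c3@10, authorship .....1.2.3
After op 2 (delete): buffer="mnziiex" (len 7), cursors c1@5 c2@6 c3@7, authorship .......
After op 3 (move_right): buffer="mnziiex" (len 7), cursors c1@6 c2@7 c3@7, authorship .......
After op 4 (move_left): buffer="mnziiex" (len 7), cursors c1@5 c2@6 c3@6, authorship .......
After op 5 (delete): buffer="mnzx" (len 4), cursors c1@3 c2@3 c3@3, authorship ....
After op 6 (insert('v')): buffer="mnzvvvx" (len 7), cursors c1@6 c2@6 c3@6, authorship ...123.
After op 7 (move_right): buffer="mnzvvvx" (len 7), cursors c1@7 c2@7 c3@7, authorship ...123.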